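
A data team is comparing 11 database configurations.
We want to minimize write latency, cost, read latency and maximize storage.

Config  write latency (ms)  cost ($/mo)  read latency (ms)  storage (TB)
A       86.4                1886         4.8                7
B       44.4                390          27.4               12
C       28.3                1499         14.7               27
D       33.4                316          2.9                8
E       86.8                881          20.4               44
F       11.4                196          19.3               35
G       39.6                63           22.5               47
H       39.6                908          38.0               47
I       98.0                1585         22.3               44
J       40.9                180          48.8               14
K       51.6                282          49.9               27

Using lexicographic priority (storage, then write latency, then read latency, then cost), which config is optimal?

First maximize storage: best is 47, kept {G, H}.
Then minimize write latency: best is 39.6, kept {G, H}.
Then minimize read latency: best is 22.5, kept {G}.

G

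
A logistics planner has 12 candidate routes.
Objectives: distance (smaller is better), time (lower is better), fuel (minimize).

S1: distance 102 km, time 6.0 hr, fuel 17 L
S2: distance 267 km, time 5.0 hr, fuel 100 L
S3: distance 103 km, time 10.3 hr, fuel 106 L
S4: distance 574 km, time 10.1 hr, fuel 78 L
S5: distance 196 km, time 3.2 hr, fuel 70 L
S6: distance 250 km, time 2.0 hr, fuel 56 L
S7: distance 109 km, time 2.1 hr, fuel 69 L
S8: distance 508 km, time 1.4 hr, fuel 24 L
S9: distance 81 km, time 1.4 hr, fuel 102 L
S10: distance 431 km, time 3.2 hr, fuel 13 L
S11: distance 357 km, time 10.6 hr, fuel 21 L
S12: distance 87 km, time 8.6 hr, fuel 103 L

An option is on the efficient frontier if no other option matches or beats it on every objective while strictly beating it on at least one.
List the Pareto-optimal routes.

S1: not dominated.
S2: dominated by S5 (distance 196≤267, time 3.2≤5.0, fuel 70≤100).
S3: dominated by S1 (distance 102≤103, time 6.0≤10.3, fuel 17≤106).
S4: dominated by S1 (distance 102≤574, time 6.0≤10.1, fuel 17≤78).
S5: dominated by S7 (distance 109≤196, time 2.1≤3.2, fuel 69≤70).
S6: not dominated.
S7: not dominated.
S8: not dominated.
S9: not dominated (best distance).
S10: not dominated (best fuel).
S11: dominated by S1 (distance 102≤357, time 6.0≤10.6, fuel 17≤21).
S12: dominated by S9 (distance 81≤87, time 1.4≤8.6, fuel 102≤103).

S1, S6, S7, S8, S9, S10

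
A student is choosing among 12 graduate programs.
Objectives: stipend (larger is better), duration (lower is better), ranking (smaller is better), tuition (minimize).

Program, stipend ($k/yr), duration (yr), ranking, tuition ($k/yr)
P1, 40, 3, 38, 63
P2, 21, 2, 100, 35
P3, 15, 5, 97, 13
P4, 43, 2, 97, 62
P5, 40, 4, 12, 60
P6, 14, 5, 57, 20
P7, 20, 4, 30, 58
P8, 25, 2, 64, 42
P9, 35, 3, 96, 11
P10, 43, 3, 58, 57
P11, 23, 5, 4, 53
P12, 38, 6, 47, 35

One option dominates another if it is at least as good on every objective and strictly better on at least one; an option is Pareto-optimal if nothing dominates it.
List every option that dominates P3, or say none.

P9

P9: stipend 35≥15, duration 3≤5, ranking 96≤97, tuition 11≤13 — dominates P3.
Others (P1, P2, P4, P5, P6, P7, P8, P10, P11, P12) are each worse than P3 on at least one objective.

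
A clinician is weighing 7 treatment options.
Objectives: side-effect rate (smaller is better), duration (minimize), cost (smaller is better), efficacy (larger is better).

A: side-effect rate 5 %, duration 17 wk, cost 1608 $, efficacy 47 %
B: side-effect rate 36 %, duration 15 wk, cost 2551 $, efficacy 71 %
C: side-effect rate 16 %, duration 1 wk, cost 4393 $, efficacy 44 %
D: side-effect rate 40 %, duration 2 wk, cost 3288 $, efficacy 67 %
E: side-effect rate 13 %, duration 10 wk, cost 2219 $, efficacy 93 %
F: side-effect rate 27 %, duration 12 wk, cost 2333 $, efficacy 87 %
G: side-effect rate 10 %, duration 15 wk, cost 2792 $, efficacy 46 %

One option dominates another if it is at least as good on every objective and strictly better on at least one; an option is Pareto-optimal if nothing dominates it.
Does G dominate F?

No

G vs F: G is worse on duration (15 vs 12), so it does not dominate F.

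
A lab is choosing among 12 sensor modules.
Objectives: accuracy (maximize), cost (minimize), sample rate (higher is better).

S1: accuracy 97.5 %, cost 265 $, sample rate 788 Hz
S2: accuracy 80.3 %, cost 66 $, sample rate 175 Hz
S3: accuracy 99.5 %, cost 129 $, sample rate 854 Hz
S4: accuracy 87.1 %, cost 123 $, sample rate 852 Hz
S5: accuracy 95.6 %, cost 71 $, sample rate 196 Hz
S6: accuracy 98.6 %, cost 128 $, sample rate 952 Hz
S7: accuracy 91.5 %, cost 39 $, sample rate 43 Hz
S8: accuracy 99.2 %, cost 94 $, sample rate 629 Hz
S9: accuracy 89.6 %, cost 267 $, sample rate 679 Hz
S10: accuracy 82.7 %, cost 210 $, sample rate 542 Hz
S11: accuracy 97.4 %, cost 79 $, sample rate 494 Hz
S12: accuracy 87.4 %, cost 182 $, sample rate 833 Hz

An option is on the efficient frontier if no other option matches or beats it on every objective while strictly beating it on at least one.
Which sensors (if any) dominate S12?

S3: accuracy 99.5≥87.4, cost 129≤182, sample rate 854≥833 — dominates S12.
S6: accuracy 98.6≥87.4, cost 128≤182, sample rate 952≥833 — dominates S12.
Others (S1, S2, S4, S5, S7, S8, S9, S10, S11) are each worse than S12 on at least one objective.

S3, S6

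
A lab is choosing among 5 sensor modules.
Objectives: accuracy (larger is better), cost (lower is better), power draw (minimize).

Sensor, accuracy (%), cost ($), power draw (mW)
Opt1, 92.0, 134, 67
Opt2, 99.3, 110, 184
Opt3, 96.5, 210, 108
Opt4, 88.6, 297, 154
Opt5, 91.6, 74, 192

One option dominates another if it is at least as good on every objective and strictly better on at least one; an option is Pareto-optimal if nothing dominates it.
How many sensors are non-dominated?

4

Opt1: not dominated (best power draw).
Opt2: not dominated (best accuracy).
Opt3: not dominated.
Opt4: dominated by Opt1 (accuracy 92.0≥88.6, cost 134≤297, power draw 67≤154).
Opt5: not dominated (best cost).
Pareto-optimal: Opt1, Opt2, Opt3, Opt5 → 4.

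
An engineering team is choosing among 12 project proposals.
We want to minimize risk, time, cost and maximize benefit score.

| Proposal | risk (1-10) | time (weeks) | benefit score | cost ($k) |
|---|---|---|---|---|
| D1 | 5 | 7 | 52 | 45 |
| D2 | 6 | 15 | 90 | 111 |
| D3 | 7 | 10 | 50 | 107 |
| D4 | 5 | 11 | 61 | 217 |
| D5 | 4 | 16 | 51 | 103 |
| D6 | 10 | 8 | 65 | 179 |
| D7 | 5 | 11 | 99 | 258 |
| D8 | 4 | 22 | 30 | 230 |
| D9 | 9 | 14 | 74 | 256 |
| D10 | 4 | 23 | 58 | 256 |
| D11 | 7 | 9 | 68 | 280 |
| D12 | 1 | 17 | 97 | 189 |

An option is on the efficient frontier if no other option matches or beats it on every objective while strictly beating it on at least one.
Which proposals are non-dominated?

D1: not dominated (best time).
D2: not dominated.
D3: dominated by D1 (risk 5≤7, time 7≤10, benefit score 52≥50, cost 45≤107).
D4: not dominated.
D5: not dominated.
D6: not dominated.
D7: not dominated (best benefit score).
D8: dominated by D5 (risk 4≤4, time 16≤22, benefit score 51≥30, cost 103≤230).
D9: not dominated.
D10: dominated by D12 (risk 1≤4, time 17≤23, benefit score 97≥58, cost 189≤256).
D11: not dominated.
D12: not dominated (best risk).

D1, D2, D4, D5, D6, D7, D9, D11, D12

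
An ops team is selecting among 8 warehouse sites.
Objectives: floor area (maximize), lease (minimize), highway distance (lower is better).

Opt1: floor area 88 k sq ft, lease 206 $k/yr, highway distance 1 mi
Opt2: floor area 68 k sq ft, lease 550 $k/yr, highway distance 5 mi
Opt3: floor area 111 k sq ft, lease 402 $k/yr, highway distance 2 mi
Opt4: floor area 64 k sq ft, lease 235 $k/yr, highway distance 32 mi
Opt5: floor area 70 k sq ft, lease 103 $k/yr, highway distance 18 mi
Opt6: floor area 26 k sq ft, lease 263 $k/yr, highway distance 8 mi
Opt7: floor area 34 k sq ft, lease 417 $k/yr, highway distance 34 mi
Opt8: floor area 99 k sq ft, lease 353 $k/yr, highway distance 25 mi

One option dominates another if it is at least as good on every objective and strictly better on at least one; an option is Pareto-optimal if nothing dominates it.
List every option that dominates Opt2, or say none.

Opt1: floor area 88≥68, lease 206≤550, highway distance 1≤5 — dominates Opt2.
Opt3: floor area 111≥68, lease 402≤550, highway distance 2≤5 — dominates Opt2.
Others (Opt4, Opt5, Opt6, Opt7, Opt8) are each worse than Opt2 on at least one objective.

Opt1, Opt3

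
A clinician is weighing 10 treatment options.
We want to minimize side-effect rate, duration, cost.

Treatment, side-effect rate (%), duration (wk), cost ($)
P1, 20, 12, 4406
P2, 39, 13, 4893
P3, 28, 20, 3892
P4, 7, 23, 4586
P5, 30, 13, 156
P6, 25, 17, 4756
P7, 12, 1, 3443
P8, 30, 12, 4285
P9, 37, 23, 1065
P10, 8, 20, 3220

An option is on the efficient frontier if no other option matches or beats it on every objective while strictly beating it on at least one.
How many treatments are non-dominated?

4

P1: dominated by P7 (side-effect rate 12≤20, duration 1≤12, cost 3443≤4406).
P2: dominated by P1 (side-effect rate 20≤39, duration 12≤13, cost 4406≤4893).
P3: dominated by P7 (side-effect rate 12≤28, duration 1≤20, cost 3443≤3892).
P4: not dominated (best side-effect rate).
P5: not dominated (best cost).
P6: dominated by P1 (side-effect rate 20≤25, duration 12≤17, cost 4406≤4756).
P7: not dominated (best duration).
P8: dominated by P7 (side-effect rate 12≤30, duration 1≤12, cost 3443≤4285).
P9: dominated by P5 (side-effect rate 30≤37, duration 13≤23, cost 156≤1065).
P10: not dominated.
Pareto-optimal: P4, P5, P7, P10 → 4.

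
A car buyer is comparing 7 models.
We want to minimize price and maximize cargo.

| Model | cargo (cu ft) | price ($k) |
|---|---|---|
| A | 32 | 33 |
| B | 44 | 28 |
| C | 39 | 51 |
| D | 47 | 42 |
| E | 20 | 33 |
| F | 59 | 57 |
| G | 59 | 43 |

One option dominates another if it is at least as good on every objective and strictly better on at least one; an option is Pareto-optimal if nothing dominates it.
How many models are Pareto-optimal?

3

A: dominated by B (cargo 44≥32, price 28≤33).
B: not dominated (best price).
C: dominated by B (cargo 44≥39, price 28≤51).
D: not dominated.
E: dominated by A (cargo 32≥20, price 33≤33).
F: dominated by G (cargo 59≥59, price 43≤57).
G: not dominated.
Pareto-optimal: B, D, G → 3.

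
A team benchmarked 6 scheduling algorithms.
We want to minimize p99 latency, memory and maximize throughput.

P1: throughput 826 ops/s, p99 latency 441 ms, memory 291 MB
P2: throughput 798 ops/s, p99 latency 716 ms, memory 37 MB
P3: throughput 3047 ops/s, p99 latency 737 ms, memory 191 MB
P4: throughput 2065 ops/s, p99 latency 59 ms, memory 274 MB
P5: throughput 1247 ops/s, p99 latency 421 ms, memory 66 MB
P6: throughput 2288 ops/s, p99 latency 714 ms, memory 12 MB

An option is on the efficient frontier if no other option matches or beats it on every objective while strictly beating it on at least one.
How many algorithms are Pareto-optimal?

4

P1: dominated by P4 (throughput 2065≥826, p99 latency 59≤441, memory 274≤291).
P2: dominated by P6 (throughput 2288≥798, p99 latency 714≤716, memory 12≤37).
P3: not dominated (best throughput).
P4: not dominated (best p99 latency).
P5: not dominated.
P6: not dominated (best memory).
Pareto-optimal: P3, P4, P5, P6 → 4.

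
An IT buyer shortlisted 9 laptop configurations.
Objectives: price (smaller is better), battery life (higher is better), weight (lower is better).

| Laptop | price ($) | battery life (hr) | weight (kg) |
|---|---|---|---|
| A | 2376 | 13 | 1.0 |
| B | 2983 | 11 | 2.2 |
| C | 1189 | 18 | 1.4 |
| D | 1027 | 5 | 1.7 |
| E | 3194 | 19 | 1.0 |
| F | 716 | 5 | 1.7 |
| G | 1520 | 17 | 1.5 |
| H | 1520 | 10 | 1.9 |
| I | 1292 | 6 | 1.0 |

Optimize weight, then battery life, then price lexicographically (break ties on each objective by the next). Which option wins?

First minimize weight: best is 1.0, kept {A, E, I}.
Then maximize battery life: best is 19, kept {E}.

E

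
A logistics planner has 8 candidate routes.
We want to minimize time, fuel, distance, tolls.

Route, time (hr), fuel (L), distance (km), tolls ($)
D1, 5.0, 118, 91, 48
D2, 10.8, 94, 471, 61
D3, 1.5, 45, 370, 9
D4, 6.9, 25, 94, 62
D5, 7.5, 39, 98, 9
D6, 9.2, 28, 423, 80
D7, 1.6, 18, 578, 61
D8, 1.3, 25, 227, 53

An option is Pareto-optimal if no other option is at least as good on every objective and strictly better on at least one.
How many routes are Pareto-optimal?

D1: not dominated (best distance).
D2: dominated by D3 (time 1.5≤10.8, fuel 45≤94, distance 370≤471, tolls 9≤61).
D3: not dominated.
D4: not dominated.
D5: not dominated.
D6: dominated by D4 (time 6.9≤9.2, fuel 25≤28, distance 94≤423, tolls 62≤80).
D7: not dominated (best fuel).
D8: not dominated (best time).
Pareto-optimal: D1, D3, D4, D5, D7, D8 → 6.

6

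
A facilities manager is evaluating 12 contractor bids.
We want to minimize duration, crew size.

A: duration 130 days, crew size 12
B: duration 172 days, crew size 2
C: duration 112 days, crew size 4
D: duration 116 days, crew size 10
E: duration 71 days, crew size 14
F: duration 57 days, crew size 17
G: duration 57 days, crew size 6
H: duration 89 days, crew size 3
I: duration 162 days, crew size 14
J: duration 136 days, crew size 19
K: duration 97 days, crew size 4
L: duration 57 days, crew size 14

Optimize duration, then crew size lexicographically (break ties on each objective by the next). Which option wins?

First minimize duration: best is 57, kept {F, G, L}.
Then minimize crew size: best is 6, kept {G}.

G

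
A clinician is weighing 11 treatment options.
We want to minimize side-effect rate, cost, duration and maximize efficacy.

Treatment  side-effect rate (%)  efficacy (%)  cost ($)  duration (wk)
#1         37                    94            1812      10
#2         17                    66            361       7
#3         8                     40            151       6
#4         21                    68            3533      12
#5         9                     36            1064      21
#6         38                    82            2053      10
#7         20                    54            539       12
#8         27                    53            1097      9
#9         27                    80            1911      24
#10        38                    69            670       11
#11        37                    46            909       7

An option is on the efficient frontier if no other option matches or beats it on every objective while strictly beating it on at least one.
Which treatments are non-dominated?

#1, #2, #3, #4, #9, #10

#1: not dominated (best efficacy).
#2: not dominated.
#3: not dominated (best side-effect rate).
#4: not dominated.
#5: dominated by #3 (side-effect rate 8≤9, efficacy 40≥36, cost 151≤1064, duration 6≤21).
#6: dominated by #1 (side-effect rate 37≤38, efficacy 94≥82, cost 1812≤2053, duration 10≤10).
#7: dominated by #2 (side-effect rate 17≤20, efficacy 66≥54, cost 361≤539, duration 7≤12).
#8: dominated by #2 (side-effect rate 17≤27, efficacy 66≥53, cost 361≤1097, duration 7≤9).
#9: not dominated.
#10: not dominated.
#11: dominated by #2 (side-effect rate 17≤37, efficacy 66≥46, cost 361≤909, duration 7≤7).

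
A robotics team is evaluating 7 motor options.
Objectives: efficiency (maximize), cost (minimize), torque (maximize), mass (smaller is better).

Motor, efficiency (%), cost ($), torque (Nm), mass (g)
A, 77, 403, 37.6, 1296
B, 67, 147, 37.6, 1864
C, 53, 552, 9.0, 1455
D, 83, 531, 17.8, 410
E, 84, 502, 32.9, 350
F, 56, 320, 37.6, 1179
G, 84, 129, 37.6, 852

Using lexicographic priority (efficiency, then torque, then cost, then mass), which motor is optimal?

G

First maximize efficiency: best is 84, kept {E, G}.
Then maximize torque: best is 37.6, kept {G}.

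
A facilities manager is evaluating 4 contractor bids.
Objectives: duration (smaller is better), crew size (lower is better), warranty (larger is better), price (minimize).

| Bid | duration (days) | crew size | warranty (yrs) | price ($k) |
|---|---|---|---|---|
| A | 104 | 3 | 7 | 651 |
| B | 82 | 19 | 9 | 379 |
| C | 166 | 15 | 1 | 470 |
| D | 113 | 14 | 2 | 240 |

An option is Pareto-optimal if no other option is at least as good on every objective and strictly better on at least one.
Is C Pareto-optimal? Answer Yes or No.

D vs C: duration 113≤166, crew size 14≤15, warranty 2≥1, price 240≤470 — D is at least as good on every objective and strictly better on at least one, so D dominates C.

No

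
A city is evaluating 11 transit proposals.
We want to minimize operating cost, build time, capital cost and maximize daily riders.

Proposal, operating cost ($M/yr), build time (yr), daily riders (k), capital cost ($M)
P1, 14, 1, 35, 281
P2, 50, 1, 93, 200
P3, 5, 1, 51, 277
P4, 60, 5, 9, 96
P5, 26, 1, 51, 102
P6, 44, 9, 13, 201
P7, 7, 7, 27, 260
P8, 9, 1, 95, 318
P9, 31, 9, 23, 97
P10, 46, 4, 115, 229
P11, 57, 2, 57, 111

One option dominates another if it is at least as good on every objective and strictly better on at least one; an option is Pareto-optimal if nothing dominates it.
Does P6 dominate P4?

No

P6 vs P4: P6 is worse on build time (9 vs 5), so it does not dominate P4.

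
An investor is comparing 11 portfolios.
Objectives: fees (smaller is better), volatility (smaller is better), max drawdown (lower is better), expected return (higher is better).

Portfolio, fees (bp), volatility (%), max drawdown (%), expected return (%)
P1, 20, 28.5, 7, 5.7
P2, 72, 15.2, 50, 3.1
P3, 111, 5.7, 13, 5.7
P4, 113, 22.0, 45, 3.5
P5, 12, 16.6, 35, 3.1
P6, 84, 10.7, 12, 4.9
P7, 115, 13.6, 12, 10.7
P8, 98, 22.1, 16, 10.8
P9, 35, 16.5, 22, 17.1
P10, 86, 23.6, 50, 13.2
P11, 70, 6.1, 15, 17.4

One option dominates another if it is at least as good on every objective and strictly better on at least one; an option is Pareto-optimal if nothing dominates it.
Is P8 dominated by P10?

No

P10 vs P8: P10 is worse on volatility (23.6 vs 22.1), so it does not dominate P8.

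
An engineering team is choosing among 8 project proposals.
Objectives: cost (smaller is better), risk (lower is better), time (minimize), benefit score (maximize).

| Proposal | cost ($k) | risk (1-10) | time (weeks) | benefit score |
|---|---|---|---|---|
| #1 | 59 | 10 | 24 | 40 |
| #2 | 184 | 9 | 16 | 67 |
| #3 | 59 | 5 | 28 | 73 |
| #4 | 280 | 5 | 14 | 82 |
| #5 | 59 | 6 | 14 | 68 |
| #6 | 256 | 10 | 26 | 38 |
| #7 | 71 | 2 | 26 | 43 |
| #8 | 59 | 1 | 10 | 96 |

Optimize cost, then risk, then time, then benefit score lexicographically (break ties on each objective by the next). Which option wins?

First minimize cost: best is 59, kept {#1, #3, #5, #8}.
Then minimize risk: best is 1, kept {#8}.

#8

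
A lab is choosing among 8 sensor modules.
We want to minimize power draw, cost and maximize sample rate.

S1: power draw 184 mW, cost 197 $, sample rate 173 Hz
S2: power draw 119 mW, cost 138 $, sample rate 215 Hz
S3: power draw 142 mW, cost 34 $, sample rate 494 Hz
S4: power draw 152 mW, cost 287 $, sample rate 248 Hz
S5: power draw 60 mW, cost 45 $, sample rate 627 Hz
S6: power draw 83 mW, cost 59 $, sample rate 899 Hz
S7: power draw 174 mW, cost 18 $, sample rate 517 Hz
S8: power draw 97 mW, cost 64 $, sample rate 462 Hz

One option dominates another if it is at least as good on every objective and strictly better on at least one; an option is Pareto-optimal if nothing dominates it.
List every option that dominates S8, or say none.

S5, S6

S5: power draw 60≤97, cost 45≤64, sample rate 627≥462 — dominates S8.
S6: power draw 83≤97, cost 59≤64, sample rate 899≥462 — dominates S8.
Others (S1, S2, S3, S4, S7) are each worse than S8 on at least one objective.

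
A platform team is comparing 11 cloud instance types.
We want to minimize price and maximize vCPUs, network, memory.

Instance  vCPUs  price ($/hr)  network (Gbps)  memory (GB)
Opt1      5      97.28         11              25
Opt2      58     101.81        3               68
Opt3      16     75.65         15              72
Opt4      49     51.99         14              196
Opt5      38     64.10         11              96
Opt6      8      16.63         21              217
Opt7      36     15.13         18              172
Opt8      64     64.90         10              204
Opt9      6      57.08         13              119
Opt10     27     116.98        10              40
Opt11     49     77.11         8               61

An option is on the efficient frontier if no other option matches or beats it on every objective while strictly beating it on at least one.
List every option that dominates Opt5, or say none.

Opt4: vCPUs 49≥38, price 51.99≤64.10, network 14≥11, memory 196≥96 — dominates Opt5.
Others (Opt1, Opt2, Opt3, Opt6, Opt7, Opt8, Opt9, Opt10, Opt11) are each worse than Opt5 on at least one objective.

Opt4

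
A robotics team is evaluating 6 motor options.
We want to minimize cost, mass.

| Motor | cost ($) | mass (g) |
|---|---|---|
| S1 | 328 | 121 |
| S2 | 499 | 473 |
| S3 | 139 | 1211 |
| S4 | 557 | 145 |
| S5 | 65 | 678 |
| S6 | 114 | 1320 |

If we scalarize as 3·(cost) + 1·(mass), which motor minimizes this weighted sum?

S1: 3·328 + 1·121 = 1105
S2: 3·499 + 1·473 = 1970
S3: 3·139 + 1·1211 = 1628
S4: 3·557 + 1·145 = 1816
S5: 3·65 + 1·678 = 873
S6: 3·114 + 1·1320 = 1662
Lowest: S5 at 873.

S5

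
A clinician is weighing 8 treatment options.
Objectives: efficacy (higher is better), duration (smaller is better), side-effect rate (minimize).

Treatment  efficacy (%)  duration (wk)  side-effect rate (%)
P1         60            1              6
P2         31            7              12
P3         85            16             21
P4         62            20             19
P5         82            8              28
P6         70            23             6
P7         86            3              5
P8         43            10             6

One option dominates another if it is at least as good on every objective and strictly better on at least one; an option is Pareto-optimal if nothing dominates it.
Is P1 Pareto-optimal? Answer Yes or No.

P2: worse on efficacy (31 vs 60).
P3: worse on duration (16 vs 1).
P4: worse on duration (20 vs 1).
P5: worse on duration (8 vs 1).
P6: worse on duration (23 vs 1).
P7: worse on duration (3 vs 1).
P8: worse on efficacy (43 vs 60).
No option is at least as good as P1 on every objective and strictly better on one.

Yes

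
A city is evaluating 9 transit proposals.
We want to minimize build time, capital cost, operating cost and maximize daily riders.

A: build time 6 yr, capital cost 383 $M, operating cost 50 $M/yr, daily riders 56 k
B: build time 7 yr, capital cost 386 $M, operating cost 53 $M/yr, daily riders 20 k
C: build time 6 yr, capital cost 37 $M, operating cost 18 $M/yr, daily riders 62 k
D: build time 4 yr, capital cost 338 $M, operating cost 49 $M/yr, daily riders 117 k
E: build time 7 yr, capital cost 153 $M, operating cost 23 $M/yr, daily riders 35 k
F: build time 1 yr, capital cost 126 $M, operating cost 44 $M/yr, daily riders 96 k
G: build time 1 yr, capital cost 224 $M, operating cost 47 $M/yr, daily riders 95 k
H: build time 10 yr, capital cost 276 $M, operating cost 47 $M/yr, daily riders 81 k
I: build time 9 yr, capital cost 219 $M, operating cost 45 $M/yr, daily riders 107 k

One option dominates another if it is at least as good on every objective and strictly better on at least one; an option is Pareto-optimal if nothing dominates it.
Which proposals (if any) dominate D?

none

A: worse on build time (6 vs 4).
B: worse on build time (7 vs 4).
C: worse on build time (6 vs 4).
E: worse on build time (7 vs 4).
F: worse on daily riders (96 vs 117).
G: worse on daily riders (95 vs 117).
H: worse on build time (10 vs 4).
I: worse on build time (9 vs 4).
No option dominates D.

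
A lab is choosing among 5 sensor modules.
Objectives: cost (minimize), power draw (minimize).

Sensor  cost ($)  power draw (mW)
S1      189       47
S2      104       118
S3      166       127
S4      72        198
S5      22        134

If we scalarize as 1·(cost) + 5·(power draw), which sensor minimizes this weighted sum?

S1

S1: 1·189 + 5·47 = 424
S2: 1·104 + 5·118 = 694
S3: 1·166 + 5·127 = 801
S4: 1·72 + 5·198 = 1062
S5: 1·22 + 5·134 = 692
Lowest: S1 at 424.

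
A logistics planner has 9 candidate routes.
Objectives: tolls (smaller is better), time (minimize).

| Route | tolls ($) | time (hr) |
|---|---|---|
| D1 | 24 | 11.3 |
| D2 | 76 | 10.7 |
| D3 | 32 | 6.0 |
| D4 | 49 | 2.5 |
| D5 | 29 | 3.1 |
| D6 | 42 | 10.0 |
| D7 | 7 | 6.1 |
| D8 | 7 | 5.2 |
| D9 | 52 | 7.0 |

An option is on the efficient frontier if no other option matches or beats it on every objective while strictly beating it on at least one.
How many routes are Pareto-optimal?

3

D1: dominated by D7 (tolls 7≤24, time 6.1≤11.3).
D2: dominated by D3 (tolls 32≤76, time 6.0≤10.7).
D3: dominated by D5 (tolls 29≤32, time 3.1≤6.0).
D4: not dominated (best time).
D5: not dominated.
D6: dominated by D3 (tolls 32≤42, time 6.0≤10.0).
D7: dominated by D8 (tolls 7≤7, time 5.2≤6.1).
D8: not dominated.
D9: dominated by D3 (tolls 32≤52, time 6.0≤7.0).
Pareto-optimal: D4, D5, D8 → 3.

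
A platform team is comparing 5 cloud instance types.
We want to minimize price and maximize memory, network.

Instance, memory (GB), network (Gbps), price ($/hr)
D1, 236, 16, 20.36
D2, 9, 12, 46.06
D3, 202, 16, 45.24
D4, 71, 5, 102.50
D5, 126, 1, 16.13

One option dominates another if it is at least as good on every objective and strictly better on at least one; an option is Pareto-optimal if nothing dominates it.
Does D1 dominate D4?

D1 vs D4: memory 236≥71, network 16≥5, price 20.36≤102.50 — D1 is at least as good on every objective with at least one strict improvement.

Yes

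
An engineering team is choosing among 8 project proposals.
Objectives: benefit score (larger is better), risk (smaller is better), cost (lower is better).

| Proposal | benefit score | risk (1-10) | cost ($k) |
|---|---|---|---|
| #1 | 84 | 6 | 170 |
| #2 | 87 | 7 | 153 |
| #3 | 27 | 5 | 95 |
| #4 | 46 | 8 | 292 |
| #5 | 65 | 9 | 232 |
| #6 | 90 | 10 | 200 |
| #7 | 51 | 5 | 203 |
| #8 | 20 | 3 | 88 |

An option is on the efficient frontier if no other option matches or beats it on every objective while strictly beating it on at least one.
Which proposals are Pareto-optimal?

#1, #2, #3, #6, #7, #8

#1: not dominated.
#2: not dominated.
#3: not dominated.
#4: dominated by #1 (benefit score 84≥46, risk 6≤8, cost 170≤292).
#5: dominated by #1 (benefit score 84≥65, risk 6≤9, cost 170≤232).
#6: not dominated (best benefit score).
#7: not dominated.
#8: not dominated (best risk).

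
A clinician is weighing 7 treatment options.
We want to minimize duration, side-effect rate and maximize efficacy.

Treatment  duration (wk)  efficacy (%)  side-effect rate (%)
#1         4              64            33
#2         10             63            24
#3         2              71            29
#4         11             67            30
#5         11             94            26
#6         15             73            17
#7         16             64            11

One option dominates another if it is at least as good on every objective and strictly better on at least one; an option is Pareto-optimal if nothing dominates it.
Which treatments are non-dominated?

#1: dominated by #3 (duration 2≤4, efficacy 71≥64, side-effect rate 29≤33).
#2: not dominated.
#3: not dominated (best duration).
#4: dominated by #3 (duration 2≤11, efficacy 71≥67, side-effect rate 29≤30).
#5: not dominated (best efficacy).
#6: not dominated.
#7: not dominated (best side-effect rate).

#2, #3, #5, #6, #7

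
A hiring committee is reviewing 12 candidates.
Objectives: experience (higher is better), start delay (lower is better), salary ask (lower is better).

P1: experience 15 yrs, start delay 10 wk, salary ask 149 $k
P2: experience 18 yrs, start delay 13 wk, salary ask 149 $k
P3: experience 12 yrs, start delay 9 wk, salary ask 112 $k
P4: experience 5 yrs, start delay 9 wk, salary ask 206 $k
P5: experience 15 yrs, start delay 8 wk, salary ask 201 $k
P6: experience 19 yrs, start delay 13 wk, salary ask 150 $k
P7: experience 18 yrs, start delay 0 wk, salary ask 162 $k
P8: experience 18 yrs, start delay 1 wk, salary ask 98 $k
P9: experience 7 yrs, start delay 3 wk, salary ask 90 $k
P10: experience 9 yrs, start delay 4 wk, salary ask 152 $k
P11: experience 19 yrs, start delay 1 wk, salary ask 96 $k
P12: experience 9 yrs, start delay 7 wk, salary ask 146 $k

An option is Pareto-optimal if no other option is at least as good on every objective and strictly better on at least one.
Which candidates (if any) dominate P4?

P3, P5, P7, P8, P9, P10, P11, P12

P3: experience 12≥5, start delay 9≤9, salary ask 112≤206 — dominates P4.
P5: experience 15≥5, start delay 8≤9, salary ask 201≤206 — dominates P4.
P7: experience 18≥5, start delay 0≤9, salary ask 162≤206 — dominates P4.
P8: experience 18≥5, start delay 1≤9, salary ask 98≤206 — dominates P4.
P9: experience 7≥5, start delay 3≤9, salary ask 90≤206 — dominates P4.
P10: experience 9≥5, start delay 4≤9, salary ask 152≤206 — dominates P4.
P11: experience 19≥5, start delay 1≤9, salary ask 96≤206 — dominates P4.
P12: experience 9≥5, start delay 7≤9, salary ask 146≤206 — dominates P4.
Others (P1, P2, P6) are each worse than P4 on at least one objective.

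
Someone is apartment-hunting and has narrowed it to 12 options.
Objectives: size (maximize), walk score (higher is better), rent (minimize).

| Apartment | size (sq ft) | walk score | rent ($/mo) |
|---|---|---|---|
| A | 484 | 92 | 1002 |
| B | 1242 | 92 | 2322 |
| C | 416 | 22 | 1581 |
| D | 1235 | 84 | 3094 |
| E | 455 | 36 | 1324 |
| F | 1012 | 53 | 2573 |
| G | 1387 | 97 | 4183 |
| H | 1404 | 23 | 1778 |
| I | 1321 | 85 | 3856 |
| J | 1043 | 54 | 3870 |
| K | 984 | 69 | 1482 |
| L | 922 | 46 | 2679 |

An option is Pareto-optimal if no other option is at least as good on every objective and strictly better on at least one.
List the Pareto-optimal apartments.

A: not dominated (best rent).
B: not dominated.
C: dominated by A (size 484≥416, walk score 92≥22, rent 1002≤1581).
D: dominated by B (size 1242≥1235, walk score 92≥84, rent 2322≤3094).
E: dominated by A (size 484≥455, walk score 92≥36, rent 1002≤1324).
F: dominated by B (size 1242≥1012, walk score 92≥53, rent 2322≤2573).
G: not dominated (best walk score).
H: not dominated (best size).
I: not dominated.
J: dominated by B (size 1242≥1043, walk score 92≥54, rent 2322≤3870).
K: not dominated.
L: dominated by B (size 1242≥922, walk score 92≥46, rent 2322≤2679).

A, B, G, H, I, K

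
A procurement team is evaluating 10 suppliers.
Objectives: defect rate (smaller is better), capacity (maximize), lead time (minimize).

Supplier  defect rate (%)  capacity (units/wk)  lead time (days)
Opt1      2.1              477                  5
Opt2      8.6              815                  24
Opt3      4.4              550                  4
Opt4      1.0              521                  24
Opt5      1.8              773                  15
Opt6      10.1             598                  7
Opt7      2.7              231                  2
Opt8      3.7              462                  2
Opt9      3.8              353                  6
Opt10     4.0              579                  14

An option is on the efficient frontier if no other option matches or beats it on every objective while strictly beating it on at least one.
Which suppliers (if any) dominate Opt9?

Opt1, Opt8

Opt1: defect rate 2.1≤3.8, capacity 477≥353, lead time 5≤6 — dominates Opt9.
Opt8: defect rate 3.7≤3.8, capacity 462≥353, lead time 2≤6 — dominates Opt9.
Others (Opt2, Opt3, Opt4, Opt5, Opt6, Opt7, Opt10) are each worse than Opt9 on at least one objective.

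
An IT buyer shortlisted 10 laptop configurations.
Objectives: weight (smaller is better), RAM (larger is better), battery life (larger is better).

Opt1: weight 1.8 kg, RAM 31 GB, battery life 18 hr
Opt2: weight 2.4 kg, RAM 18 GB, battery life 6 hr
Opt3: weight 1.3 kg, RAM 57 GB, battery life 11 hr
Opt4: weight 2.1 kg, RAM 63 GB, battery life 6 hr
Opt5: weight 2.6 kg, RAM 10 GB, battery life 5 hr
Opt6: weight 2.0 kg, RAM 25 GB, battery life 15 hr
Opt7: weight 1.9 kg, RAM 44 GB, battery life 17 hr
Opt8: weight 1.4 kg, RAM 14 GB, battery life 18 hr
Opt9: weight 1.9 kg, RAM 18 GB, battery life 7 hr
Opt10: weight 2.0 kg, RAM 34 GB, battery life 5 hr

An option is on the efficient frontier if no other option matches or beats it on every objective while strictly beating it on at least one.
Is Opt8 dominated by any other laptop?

No

Opt1: worse on weight (1.8 vs 1.4).
Opt2: worse on weight (2.4 vs 1.4).
Opt3: worse on battery life (11 vs 18).
Opt4: worse on weight (2.1 vs 1.4).
Opt5: worse on weight (2.6 vs 1.4).
Opt6: worse on weight (2.0 vs 1.4).
Opt7: worse on weight (1.9 vs 1.4).
Opt9: worse on weight (1.9 vs 1.4).
Opt10: worse on weight (2.0 vs 1.4).
No option is at least as good as Opt8 on every objective and strictly better on one.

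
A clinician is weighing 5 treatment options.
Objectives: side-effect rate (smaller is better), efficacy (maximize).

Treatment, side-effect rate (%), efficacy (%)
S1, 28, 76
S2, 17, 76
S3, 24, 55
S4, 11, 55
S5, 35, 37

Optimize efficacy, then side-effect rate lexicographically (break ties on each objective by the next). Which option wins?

First maximize efficacy: best is 76, kept {S1, S2}.
Then minimize side-effect rate: best is 17, kept {S2}.

S2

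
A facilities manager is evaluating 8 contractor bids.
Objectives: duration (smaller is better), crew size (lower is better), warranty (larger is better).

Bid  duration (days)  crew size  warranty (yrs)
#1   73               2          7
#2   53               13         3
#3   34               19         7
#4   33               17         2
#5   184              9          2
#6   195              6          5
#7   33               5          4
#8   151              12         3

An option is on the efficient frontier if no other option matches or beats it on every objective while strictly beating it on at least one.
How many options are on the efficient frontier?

3

#1: not dominated (best crew size).
#2: dominated by #7 (duration 33≤53, crew size 5≤13, warranty 4≥3).
#3: not dominated.
#4: dominated by #7 (duration 33≤33, crew size 5≤17, warranty 4≥2).
#5: dominated by #1 (duration 73≤184, crew size 2≤9, warranty 7≥2).
#6: dominated by #1 (duration 73≤195, crew size 2≤6, warranty 7≥5).
#7: not dominated.
#8: dominated by #1 (duration 73≤151, crew size 2≤12, warranty 7≥3).
Pareto-optimal: #1, #3, #7 → 3.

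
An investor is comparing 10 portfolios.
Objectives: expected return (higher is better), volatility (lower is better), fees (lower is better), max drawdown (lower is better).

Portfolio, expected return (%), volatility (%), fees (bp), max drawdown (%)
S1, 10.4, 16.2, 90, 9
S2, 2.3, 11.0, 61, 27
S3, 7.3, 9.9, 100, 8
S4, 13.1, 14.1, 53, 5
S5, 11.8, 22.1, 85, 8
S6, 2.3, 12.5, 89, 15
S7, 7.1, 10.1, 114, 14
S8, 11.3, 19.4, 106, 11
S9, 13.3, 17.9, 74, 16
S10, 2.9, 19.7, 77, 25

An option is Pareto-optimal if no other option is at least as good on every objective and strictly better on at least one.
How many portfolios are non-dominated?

5

S1: dominated by S4 (expected return 13.1≥10.4, volatility 14.1≤16.2, fees 53≤90, max drawdown 5≤9).
S2: not dominated.
S3: not dominated (best volatility).
S4: not dominated (best fees).
S5: dominated by S4 (expected return 13.1≥11.8, volatility 14.1≤22.1, fees 53≤85, max drawdown 5≤8).
S6: not dominated.
S7: dominated by S3 (expected return 7.3≥7.1, volatility 9.9≤10.1, fees 100≤114, max drawdown 8≤14).
S8: dominated by S4 (expected return 13.1≥11.3, volatility 14.1≤19.4, fees 53≤106, max drawdown 5≤11).
S9: not dominated (best expected return).
S10: dominated by S4 (expected return 13.1≥2.9, volatility 14.1≤19.7, fees 53≤77, max drawdown 5≤25).
Pareto-optimal: S2, S3, S4, S6, S9 → 5.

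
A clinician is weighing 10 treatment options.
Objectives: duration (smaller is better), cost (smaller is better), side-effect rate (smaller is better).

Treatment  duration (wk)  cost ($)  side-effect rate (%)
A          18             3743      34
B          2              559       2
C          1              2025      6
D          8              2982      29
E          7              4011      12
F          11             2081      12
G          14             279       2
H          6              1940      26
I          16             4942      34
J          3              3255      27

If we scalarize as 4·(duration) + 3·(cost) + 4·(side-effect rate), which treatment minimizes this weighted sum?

A: 4·18 + 3·3743 + 4·34 = 11437
B: 4·2 + 3·559 + 4·2 = 1693
C: 4·1 + 3·2025 + 4·6 = 6103
D: 4·8 + 3·2982 + 4·29 = 9094
E: 4·7 + 3·4011 + 4·12 = 12109
F: 4·11 + 3·2081 + 4·12 = 6335
G: 4·14 + 3·279 + 4·2 = 901
H: 4·6 + 3·1940 + 4·26 = 5948
I: 4·16 + 3·4942 + 4·34 = 15026
J: 4·3 + 3·3255 + 4·27 = 9885
Lowest: G at 901.

G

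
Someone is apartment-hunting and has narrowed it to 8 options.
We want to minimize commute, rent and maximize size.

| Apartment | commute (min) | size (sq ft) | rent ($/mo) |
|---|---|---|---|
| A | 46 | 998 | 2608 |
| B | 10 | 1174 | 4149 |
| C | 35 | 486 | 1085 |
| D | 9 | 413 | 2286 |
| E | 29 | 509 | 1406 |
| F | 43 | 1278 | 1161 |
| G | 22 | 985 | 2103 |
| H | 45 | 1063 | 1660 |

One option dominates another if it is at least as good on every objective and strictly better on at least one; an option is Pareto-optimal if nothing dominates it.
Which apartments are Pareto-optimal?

B, C, D, E, F, G

A: dominated by F (commute 43≤46, size 1278≥998, rent 1161≤2608).
B: not dominated.
C: not dominated (best rent).
D: not dominated (best commute).
E: not dominated.
F: not dominated (best size).
G: not dominated.
H: dominated by F (commute 43≤45, size 1278≥1063, rent 1161≤1660).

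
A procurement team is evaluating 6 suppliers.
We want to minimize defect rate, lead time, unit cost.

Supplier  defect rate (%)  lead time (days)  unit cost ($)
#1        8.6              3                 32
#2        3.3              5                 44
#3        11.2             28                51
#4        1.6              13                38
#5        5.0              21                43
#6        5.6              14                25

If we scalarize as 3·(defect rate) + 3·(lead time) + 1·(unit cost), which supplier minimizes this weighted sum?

#1

#1: 3·8.6 + 3·3 + 1·32 = 66.8
#2: 3·3.3 + 3·5 + 1·44 = 68.9
#3: 3·11.2 + 3·28 + 1·51 = 168.6
#4: 3·1.6 + 3·13 + 1·38 = 81.8
#5: 3·5.0 + 3·21 + 1·43 = 121.0
#6: 3·5.6 + 3·14 + 1·25 = 83.8
Lowest: #1 at 66.8.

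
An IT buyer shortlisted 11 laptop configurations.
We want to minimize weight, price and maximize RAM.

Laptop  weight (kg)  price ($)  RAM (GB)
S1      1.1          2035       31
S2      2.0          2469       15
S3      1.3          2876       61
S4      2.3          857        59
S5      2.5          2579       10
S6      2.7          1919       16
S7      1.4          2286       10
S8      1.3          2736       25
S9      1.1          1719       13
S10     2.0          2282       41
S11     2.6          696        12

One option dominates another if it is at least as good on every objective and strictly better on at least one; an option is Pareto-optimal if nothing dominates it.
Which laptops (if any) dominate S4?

none

S1: worse on price (2035 vs 857).
S2: worse on price (2469 vs 857).
S3: worse on price (2876 vs 857).
S5: worse on weight (2.5 vs 2.3).
S6: worse on weight (2.7 vs 2.3).
S7: worse on price (2286 vs 857).
S8: worse on price (2736 vs 857).
S9: worse on price (1719 vs 857).
S10: worse on price (2282 vs 857).
S11: worse on weight (2.6 vs 2.3).
No option dominates S4.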